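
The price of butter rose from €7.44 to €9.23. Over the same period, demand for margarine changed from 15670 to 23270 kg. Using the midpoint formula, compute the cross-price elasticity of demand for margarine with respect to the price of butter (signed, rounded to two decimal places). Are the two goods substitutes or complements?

%ΔQ_{margarine} = (23270 − 15670)/avg = 7600/19470 = 0.390344…
%ΔP_{butter} = (9.23 − 7.44)/avg = 1.79/8.335 = 0.214757…
E_cross = (7600/19470) / (1.79/8.335) = 1.8176…
E_cross > 0 ⇒ the goods are substitutes.

1.82; substitutes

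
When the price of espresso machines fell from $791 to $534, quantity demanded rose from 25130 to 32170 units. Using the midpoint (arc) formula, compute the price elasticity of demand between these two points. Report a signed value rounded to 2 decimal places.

-0.63

%ΔQ = (32170 − 25130) / [(25130 + 32170)/2] = 7040/28650 = 0.245724…
%ΔP = (534 − 791) / [(791 + 534)/2] = -257/662.5 = -0.387924…
Arc Ed = %ΔQ / %ΔP = (7040/28650) / (-257/662.5) = -0.6334…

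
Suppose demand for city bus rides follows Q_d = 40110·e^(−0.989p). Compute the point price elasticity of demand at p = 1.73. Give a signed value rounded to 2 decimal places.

-1.71

dQ_d/dp = −0.989·Q_d = -7167.77. At p = 1.73, Q_d = 7247.49.
Ed = (dQ_d/dp)·(p/Q_d) = (-7167.77) × (1.73/7247.49) = -1.7109…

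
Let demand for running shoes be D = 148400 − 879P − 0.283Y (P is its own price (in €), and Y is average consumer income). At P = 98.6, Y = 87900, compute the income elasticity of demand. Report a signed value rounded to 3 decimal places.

-0.675

At the given values, D = 148400 − 879(98.6) − 0.283(87900) = 36854.9.
∂D/∂Y = -0.283.
E = (-0.283) × (87900/36854.9) = -0.67496…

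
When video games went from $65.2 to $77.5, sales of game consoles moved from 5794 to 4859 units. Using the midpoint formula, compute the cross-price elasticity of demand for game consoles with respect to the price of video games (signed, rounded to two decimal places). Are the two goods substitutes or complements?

-1.02; complements

%ΔQ_{game consoles} = (4859 − 5794)/avg = -935/5326.5 = -0.175537…
%ΔP_{video games} = (77.5 − 65.2)/avg = 12.3/71.35 = 0.172389…
E_cross = (-935/5326.5) / (12.3/71.35) = -1.0182…
E_cross < 0 ⇒ the goods are complements.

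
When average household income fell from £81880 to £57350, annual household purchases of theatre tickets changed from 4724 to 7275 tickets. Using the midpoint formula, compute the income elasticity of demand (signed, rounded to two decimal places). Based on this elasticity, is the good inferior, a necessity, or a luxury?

-1.21; inferior

%ΔQ = (7275 − 4724)/[( 4724 + 7275)/2] = 2551/5999.5 = 0.425202…
%ΔIncome = (57350 − 81880)/[( 81880 + 57350)/2] = -24530/69615 = -0.352366…
E_income = (2551/5999.5) / (-24530/69615) = -1.2067…
E_income < 0 ⇒ inferior good.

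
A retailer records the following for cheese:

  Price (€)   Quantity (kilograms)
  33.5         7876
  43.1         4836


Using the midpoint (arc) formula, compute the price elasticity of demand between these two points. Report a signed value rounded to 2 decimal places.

-1.91

%ΔQ = (4836 − 7876) / [(7876 + 4836)/2] = -3040/6356 = -0.478288…
%ΔP = (43.1 − 33.5) / [(33.5 + 43.1)/2] = 9.6/38.3 = 0.250652…
Arc Ed = %ΔQ / %ΔP = (-3040/6356) / (9.6/38.3) = -1.9081…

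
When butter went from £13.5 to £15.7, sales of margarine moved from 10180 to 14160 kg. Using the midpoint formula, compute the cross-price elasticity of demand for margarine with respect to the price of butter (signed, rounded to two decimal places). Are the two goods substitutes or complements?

2.17; substitutes

%ΔQ_{margarine} = (14160 − 10180)/avg = 3980/12170 = 0.327033…
%ΔP_{butter} = (15.7 − 13.5)/avg = 2.2/14.6 = 0.150684…
E_cross = (3980/12170) / (2.2/14.6) = 2.1703…
E_cross > 0 ⇒ the goods are substitutes.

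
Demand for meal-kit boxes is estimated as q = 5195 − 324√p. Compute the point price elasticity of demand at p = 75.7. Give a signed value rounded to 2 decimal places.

dq/dp = −324/(2√p) = -18.6195. At p = 75.7, q = 2376.01.
Ed = (dq/dp)·(p/q) = (-18.6195) × (75.7/2376.01) = -0.5932…

-0.59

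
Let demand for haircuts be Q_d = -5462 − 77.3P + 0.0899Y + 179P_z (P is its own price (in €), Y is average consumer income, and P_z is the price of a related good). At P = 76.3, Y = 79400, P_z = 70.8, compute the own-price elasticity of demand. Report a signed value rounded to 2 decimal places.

-0.70

At the given values, Q_d = -5462 − 77.3(76.3) + 0.0899(79400) + 179(70.8) = 8451.27.
∂Q_d/∂P = −77.3.
E = (-77.3) × (76.3/8451.27) = -0.6978…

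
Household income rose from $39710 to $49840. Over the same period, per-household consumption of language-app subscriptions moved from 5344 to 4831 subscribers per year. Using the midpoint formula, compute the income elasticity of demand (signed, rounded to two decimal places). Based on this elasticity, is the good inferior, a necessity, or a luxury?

-0.45; inferior

%ΔQ = (4831 − 5344)/[( 5344 + 4831)/2] = -513/5087.5 = -0.100835…
%ΔIncome = (49840 − 39710)/[( 39710 + 49840)/2] = 10130/44775 = 0.226242…
E_income = (-513/5087.5) / (10130/44775) = -0.4456…
E_income < 0 ⇒ inferior good.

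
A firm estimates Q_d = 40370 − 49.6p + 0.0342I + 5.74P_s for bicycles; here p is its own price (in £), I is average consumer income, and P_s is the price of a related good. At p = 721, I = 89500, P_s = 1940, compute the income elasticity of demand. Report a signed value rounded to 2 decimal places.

0.16

At the given values, Q_d = 40370 − 49.6(721) + 0.0342(89500) + 5.74(1940) = 18804.9.
∂Q_d/∂I = 0.0342.
E = (0.0342) × (89500/18804.9) = 0.1627…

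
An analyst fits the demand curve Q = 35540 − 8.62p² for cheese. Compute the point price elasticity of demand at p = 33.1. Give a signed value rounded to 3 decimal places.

-0.724

dQ/dp = −2·8.62·p = -570.644. At p = 33.1, Q = 26095.8418.
Ed = (dQ/dp)·(p/Q) = (-570.644) × (33.1/26095.8418) = -0.72380…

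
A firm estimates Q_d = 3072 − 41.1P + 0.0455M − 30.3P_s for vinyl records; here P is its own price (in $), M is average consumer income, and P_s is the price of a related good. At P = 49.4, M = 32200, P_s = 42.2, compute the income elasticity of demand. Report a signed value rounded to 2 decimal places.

1.19

At the given values, Q_d = 3072 − 41.1(49.4) + 0.0455(32200) − 30.3(42.2) = 1228.1.
∂Q_d/∂M = 0.0455.
E = (0.0455) × (32200/1228.1) = 1.1929…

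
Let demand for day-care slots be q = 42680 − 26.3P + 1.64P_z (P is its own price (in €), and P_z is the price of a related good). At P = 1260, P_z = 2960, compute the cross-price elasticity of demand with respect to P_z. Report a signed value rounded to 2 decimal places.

0.34

At the given values, q = 42680 − 26.3(1260) + 1.64(2960) = 14396.4.
∂q/∂P_z = 1.64.
E = (1.64) × (2960/14396.4) = 0.3371…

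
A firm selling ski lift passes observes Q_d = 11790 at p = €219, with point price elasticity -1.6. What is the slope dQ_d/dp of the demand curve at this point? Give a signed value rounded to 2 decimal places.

Ed = (dQ_d/dp)·(p/Q_d) ⇒ dQ_d/dp = Ed·Q_d/p = (-1.6)·11790/219 = -86.1369…

-86.14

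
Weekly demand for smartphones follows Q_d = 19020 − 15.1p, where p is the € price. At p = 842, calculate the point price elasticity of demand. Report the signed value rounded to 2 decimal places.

-2.02

dQ_d/dp = −15.1. At p = 842, Q_d = 19020 − 15.1(842) = 6305.8.
Ed = (dQ_d/dp)·(p/Q_d) = −15.1 × (842/6305.8) = -2.0162…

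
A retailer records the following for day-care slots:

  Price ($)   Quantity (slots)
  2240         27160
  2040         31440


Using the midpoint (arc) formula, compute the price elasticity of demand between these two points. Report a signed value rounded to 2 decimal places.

%ΔQ = (31440 − 27160) / [(27160 + 31440)/2] = 4280/29300 = 0.146075…
%ΔP = (2040 − 2240) / [(2240 + 2040)/2] = -200/2140 = -0.093457…
Arc Ed = %ΔQ / %ΔP = (4280/29300) / (-200/2140) = -1.5630…

-1.56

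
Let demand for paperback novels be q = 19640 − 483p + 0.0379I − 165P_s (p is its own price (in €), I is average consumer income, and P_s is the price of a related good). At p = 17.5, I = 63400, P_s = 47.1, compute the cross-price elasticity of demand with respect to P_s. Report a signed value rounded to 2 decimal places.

At the given values, q = 19640 − 483(17.5) + 0.0379(63400) − 165(47.1) = 5818.86.
∂q/∂P_s = -165.
E = (-165) × (47.1/5818.86) = -1.3355…

-1.34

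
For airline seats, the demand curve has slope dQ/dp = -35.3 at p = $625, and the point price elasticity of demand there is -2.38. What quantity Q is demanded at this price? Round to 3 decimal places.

9269.958

Ed = (dQ/dp)·(p/Q) ⇒ Q = (dQ/dp)·p/Ed = (-35.3)·625/(-2.38) = 9269.95798…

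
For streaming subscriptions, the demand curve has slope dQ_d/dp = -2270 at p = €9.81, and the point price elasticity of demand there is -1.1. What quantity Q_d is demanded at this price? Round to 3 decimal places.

Ed = (dQ_d/dp)·(p/Q_d) ⇒ Q_d = (dQ_d/dp)·p/Ed = (-2270)·9.81/(-1.1) = 20244.27272…

20244.273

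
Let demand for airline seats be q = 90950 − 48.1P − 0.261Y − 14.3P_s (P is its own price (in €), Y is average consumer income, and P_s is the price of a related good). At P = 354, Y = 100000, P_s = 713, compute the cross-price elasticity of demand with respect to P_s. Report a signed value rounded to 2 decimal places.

At the given values, q = 90950 − 48.1(354) − 0.261(100000) − 14.3(713) = 37626.7.
∂q/∂P_s = -14.3.
E = (-14.3) × (713/37626.7) = -0.2709…

-0.27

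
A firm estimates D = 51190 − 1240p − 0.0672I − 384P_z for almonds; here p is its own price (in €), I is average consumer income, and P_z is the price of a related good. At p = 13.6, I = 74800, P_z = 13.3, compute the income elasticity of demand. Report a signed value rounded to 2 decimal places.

-0.21

At the given values, D = 51190 − 1240(13.6) − 0.0672(74800) − 384(13.3) = 24192.24.
∂D/∂I = -0.0672.
E = (-0.0672) × (74800/24192.24) = -0.2077…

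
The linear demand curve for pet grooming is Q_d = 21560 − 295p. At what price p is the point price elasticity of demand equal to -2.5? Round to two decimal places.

Ed = −295p/(21560 − 295p). Set this equal to -2.5:
295p = 2.5·(21560 − 295p) ⇒ 295p(1 + 2.5) = 2.5·21560
p = 2.5·21560 / (295·3.5) = 52.2033…

52.20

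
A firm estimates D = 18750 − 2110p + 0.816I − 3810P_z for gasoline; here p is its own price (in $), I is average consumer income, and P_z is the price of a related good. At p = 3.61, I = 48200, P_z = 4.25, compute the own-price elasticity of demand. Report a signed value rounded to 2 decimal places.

-0.22

At the given values, D = 18750 − 2110(3.61) + 0.816(48200) − 3810(4.25) = 34271.6.
∂D/∂p = −2110.
E = (-2110) × (3.61/34271.6) = -0.2222…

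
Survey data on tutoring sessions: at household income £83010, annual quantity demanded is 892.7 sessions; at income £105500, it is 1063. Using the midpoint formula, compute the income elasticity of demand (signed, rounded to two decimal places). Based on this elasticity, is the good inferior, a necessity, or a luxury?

%ΔQ = (1063 − 892.7)/[( 892.7 + 1063)/2] = 170.3/977.85 = 0.174157…
%ΔIncome = (105500 − 83010)/[( 83010 + 105500)/2] = 22490/94255 = 0.238608…
E_income = (170.3/977.85) / (22490/94255) = 0.7298…
0 < E_income < 1 ⇒ normal good, necessity.

0.73; necessity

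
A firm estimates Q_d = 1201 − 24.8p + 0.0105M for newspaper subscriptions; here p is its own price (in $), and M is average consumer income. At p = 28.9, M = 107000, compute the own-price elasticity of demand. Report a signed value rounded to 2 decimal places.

-0.45

At the given values, Q_d = 1201 − 24.8(28.9) + 0.0105(107000) = 1607.78.
∂Q_d/∂p = −24.8.
E = (-24.8) × (28.9/1607.78) = -0.4457…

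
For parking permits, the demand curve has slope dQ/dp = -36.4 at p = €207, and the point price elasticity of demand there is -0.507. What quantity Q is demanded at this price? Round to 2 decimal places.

Ed = (dQ/dp)·(p/Q) ⇒ Q = (dQ/dp)·p/Ed = (-36.4)·207/(-0.507) = 14861.5384…

14861.54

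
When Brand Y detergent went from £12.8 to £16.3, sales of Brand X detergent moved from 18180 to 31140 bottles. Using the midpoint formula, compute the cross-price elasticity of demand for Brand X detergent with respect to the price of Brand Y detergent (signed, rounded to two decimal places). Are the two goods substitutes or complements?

%ΔQ_{Brand X detergent} = (31140 − 18180)/avg = 12960/24660 = 0.525547…
%ΔP_{Brand Y detergent} = (16.3 − 12.8)/avg = 3.5/14.55 = 0.240549…
E_cross = (12960/24660) / (3.5/14.55) = 2.1847…
E_cross > 0 ⇒ the goods are substitutes.

2.18; substitutes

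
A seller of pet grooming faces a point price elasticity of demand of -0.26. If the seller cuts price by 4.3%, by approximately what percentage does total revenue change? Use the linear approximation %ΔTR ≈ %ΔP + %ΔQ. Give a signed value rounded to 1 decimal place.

%ΔQ ≈ Ed × %ΔP = (-0.26) × (-4.3%) = +1.1180%
%ΔTR ≈ %ΔP + %ΔQ = (-4.3%) + (+1.1180%) = -3.1820%

-3.2%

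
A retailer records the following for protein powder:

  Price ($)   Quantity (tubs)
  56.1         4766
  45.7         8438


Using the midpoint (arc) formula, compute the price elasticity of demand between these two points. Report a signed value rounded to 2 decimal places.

%ΔQ = (8438 − 4766) / [(4766 + 8438)/2] = 3672/6602 = 0.556195…
%ΔP = (45.7 − 56.1) / [(56.1 + 45.7)/2] = -10.4/50.9 = -0.204322…
Arc Ed = %ΔQ / %ΔP = (3672/6602) / (-10.4/50.9) = -2.7221…

-2.72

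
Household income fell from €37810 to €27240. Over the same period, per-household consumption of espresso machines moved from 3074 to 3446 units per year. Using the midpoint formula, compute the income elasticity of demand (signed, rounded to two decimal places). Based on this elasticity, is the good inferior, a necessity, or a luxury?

-0.35; inferior

%ΔQ = (3446 − 3074)/[( 3074 + 3446)/2] = 372/3260 = 0.114110…
%ΔIncome = (27240 − 37810)/[( 37810 + 27240)/2] = -10570/32525 = -0.324980…
E_income = (372/3260) / (-10570/32525) = -0.3511…
E_income < 0 ⇒ inferior good.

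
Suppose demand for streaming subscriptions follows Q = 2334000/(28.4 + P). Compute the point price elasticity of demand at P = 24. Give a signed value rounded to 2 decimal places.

-0.46

dQ/dP = −2334000/(28.4 + P)² = -850.038. At P = 24, Q = 44542.
Ed = (dQ/dP)·(P/Q) = (-850.038) × (24/44542) = -0.4580…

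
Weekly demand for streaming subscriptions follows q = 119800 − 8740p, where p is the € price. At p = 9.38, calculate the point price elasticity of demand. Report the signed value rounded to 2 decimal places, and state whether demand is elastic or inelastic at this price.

-2.17; elastic

dq/dp = −8740. At p = 9.38, q = 119800 − 8740(9.38) = 37818.8.
Ed = (dq/dp)·(p/q) = −8740 × (9.38/37818.8) = -2.1677…
|Ed| = 2.17 > 1, so demand is elastic.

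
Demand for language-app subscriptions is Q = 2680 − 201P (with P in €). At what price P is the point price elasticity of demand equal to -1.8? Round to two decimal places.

Ed = −201P/(2680 − 201P). Set this equal to -1.8:
201P = 1.8·(2680 − 201P) ⇒ 201P(1 + 1.8) = 1.8·2680
P = 1.8·2680 / (201·2.8) = 8.5714…

8.57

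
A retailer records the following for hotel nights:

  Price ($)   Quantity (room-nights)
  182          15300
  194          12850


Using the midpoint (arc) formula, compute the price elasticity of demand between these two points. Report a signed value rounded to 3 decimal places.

-2.727

%ΔQ = (12850 − 15300) / [(15300 + 12850)/2] = -2450/14075 = -0.174067…
%ΔP = (194 − 182) / [(182 + 194)/2] = 12/188 = 0.063829…
Arc Ed = %ΔQ / %ΔP = (-2450/14075) / (12/188) = -2.72705…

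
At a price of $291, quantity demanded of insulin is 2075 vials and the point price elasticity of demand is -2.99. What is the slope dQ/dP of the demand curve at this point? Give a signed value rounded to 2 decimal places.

Ed = (dQ/dP)·(P/Q) ⇒ dQ/dP = Ed·Q/P = (-2.99)·2075/291 = -21.3204…

-21.32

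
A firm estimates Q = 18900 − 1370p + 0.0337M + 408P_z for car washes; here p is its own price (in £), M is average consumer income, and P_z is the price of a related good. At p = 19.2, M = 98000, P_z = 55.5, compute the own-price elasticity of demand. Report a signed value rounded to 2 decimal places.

-1.42

At the given values, Q = 18900 − 1370(19.2) + 0.0337(98000) + 408(55.5) = 18542.6.
∂Q/∂p = −1370.
E = (-1370) × (19.2/18542.6) = -1.4185…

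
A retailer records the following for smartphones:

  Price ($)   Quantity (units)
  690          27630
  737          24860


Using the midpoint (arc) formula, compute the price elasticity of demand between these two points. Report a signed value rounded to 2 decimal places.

%ΔQ = (24860 − 27630) / [(27630 + 24860)/2] = -2770/26245 = -0.105543…
%ΔP = (737 − 690) / [(690 + 737)/2] = 47/713.5 = 0.065872…
Arc Ed = %ΔQ / %ΔP = (-2770/26245) / (47/713.5) = -1.6022…

-1.60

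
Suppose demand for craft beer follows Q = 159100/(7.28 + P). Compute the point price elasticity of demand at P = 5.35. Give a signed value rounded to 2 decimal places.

-0.42

dQ/dP = −159100/(7.28 + P)² = -997.386. At P = 5.35, Q = 12597.
Ed = (dQ/dP)·(P/Q) = (-997.386) × (5.35/12597) = -0.4235…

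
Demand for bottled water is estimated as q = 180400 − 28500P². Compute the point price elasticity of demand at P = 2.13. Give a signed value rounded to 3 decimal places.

-5.061

dq/dP = −2·28500·P = -121410. At P = 2.13, q = 51098.35.
Ed = (dq/dP)·(P/q) = (-121410) × (2.13/51098.35) = -5.06089…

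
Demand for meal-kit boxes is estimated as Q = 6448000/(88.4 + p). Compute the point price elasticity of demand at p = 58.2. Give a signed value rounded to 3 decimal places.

dQ/dp = −6448000/(88.4 + p)² = -300.025. At p = 58.2, Q = 43983.6.
Ed = (dQ/dp)·(p/Q) = (-300.025) × (58.2/43983.6) = -0.39699…

-0.397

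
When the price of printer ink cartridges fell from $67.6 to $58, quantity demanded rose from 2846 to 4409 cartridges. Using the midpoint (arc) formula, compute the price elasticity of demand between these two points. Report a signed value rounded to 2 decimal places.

%ΔQ = (4409 − 2846) / [(2846 + 4409)/2] = 1563/3627.5 = 0.430875…
%ΔP = (58 − 67.6) / [(67.6 + 58)/2] = -9.6/62.8 = -0.152866…
Arc Ed = %ΔQ / %ΔP = (1563/3627.5) / (-9.6/62.8) = -2.8186…

-2.82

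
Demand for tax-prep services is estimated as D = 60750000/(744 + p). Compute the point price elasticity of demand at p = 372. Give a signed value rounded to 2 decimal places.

-0.33

dD/dp = −60750000/(744 + p)² = -48.7773. At p = 372, D = 54435.5.
Ed = (dD/dp)·(p/D) = (-48.7773) × (372/54435.5) = -0.3333…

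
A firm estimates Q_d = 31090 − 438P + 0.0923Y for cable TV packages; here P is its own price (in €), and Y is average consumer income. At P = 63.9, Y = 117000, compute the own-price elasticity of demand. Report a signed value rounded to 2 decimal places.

-2.01

At the given values, Q_d = 31090 − 438(63.9) + 0.0923(117000) = 13900.9.
∂Q_d/∂P = −438.
E = (-438) × (63.9/13900.9) = -2.0134…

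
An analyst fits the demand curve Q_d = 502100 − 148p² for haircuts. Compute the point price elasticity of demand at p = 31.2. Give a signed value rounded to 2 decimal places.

-0.80

dQ_d/dp = −2·148·p = -9235.2. At p = 31.2, Q_d = 358030.88.
Ed = (dQ_d/dp)·(p/Q_d) = (-9235.2) × (31.2/358030.88) = -0.8047…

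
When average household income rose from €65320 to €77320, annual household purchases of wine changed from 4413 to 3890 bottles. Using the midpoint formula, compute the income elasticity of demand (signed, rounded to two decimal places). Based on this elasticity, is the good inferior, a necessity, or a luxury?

%ΔQ = (3890 − 4413)/[( 4413 + 3890)/2] = -523/4151.5 = -0.125978…
%ΔIncome = (77320 − 65320)/[( 65320 + 77320)/2] = 12000/71320 = 0.168255…
E_income = (-523/4151.5) / (12000/71320) = -0.7487…
E_income < 0 ⇒ inferior good.

-0.75; inferior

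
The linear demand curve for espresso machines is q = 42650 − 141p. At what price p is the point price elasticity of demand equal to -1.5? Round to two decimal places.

Ed = −141p/(42650 − 141p). Set this equal to -1.5:
141p = 1.5·(42650 − 141p) ⇒ 141p(1 + 1.5) = 1.5·42650
p = 1.5·42650 / (141·2.5) = 181.4893…

181.49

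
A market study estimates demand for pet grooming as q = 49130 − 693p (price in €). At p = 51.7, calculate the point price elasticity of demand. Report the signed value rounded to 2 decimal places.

dq/dp = −693. At p = 51.7, q = 49130 − 693(51.7) = 13301.9.
Ed = (dq/dp)·(p/q) = −693 × (51.7/13301.9) = -2.6934…

-2.69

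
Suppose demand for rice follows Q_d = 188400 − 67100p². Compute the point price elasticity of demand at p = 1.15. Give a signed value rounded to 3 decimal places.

-1.781

dQ_d/dp = −2·67100·p = -154330. At p = 1.15, Q_d = 99660.25.
Ed = (dQ_d/dp)·(p/Q_d) = (-154330) × (1.15/99660.25) = -1.78084…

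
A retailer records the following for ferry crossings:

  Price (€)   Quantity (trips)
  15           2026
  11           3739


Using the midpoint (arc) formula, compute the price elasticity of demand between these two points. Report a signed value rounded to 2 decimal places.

%ΔQ = (3739 − 2026) / [(2026 + 3739)/2] = 1713/2882.5 = 0.594275…
%ΔP = (11 − 15) / [(15 + 11)/2] = -4/13 = -0.307692…
Arc Ed = %ΔQ / %ΔP = (1713/2882.5) / (-4/13) = -1.9313…

-1.93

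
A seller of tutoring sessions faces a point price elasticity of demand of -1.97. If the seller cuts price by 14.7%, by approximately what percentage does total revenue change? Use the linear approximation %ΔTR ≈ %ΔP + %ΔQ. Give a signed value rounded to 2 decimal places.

%ΔQ ≈ Ed × %ΔP = (-1.97) × (-14.7%) = +28.9590%
%ΔTR ≈ %ΔP + %ΔQ = (-14.7%) + (+28.9590%) = +14.2590%

+14.26%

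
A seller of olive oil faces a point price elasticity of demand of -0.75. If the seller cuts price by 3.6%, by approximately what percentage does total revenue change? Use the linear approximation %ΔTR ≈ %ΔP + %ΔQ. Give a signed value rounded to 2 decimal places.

-0.90%

%ΔQ ≈ Ed × %ΔP = (-0.75) × (-3.6%) = +2.7000%
%ΔTR ≈ %ΔP + %ΔQ = (-3.6%) + (+2.7000%) = -0.9000%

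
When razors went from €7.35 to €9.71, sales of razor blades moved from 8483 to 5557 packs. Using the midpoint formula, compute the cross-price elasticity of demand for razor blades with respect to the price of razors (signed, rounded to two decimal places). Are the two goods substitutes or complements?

-1.51; complements

%ΔQ_{razor blades} = (5557 − 8483)/avg = -2926/7020 = -0.416809…
%ΔP_{razors} = (9.71 − 7.35)/avg = 2.36/8.53 = 0.276670…
E_cross = (-2926/7020) / (2.36/8.53) = -1.5065…
E_cross < 0 ⇒ the goods are complements.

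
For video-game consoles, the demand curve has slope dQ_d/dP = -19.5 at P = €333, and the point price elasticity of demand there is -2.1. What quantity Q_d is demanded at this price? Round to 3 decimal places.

3092.143

Ed = (dQ_d/dP)·(P/Q_d) ⇒ Q_d = (dQ_d/dP)·P/Ed = (-19.5)·333/(-2.1) = 3092.14285…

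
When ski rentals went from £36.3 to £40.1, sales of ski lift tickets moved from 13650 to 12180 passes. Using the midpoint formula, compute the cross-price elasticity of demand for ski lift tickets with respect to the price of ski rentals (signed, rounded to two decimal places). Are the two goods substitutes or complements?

-1.14; complements

%ΔQ_{ski lift tickets} = (12180 − 13650)/avg = -1470/12915 = -0.113821…
%ΔP_{ski rentals} = (40.1 − 36.3)/avg = 3.8/38.2 = 0.099476…
E_cross = (-1470/12915) / (3.8/38.2) = -1.1442…
E_cross < 0 ⇒ the goods are complements.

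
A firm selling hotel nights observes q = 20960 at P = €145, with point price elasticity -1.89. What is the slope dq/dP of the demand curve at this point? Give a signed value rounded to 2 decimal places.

-273.20

Ed = (dq/dP)·(P/q) ⇒ dq/dP = Ed·q/P = (-1.89)·20960/145 = -273.2027…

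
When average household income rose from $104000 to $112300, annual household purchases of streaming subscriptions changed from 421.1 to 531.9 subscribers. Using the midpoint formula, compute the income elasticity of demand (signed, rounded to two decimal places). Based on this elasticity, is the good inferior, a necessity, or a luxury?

3.03; luxury

%ΔQ = (531.9 − 421.1)/[( 421.1 + 531.9)/2] = 110.8/476.5 = 0.232528…
%ΔIncome = (112300 − 104000)/[( 104000 + 112300)/2] = 8300/108150 = 0.076745…
E_income = (110.8/476.5) / (8300/108150) = 3.0298…
E_income > 1 ⇒ normal good, luxury.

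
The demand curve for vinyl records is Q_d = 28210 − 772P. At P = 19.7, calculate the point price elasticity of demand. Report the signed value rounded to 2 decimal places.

-1.17

dQ_d/dP = −772. At P = 19.7, Q_d = 28210 − 772(19.7) = 13001.6.
Ed = (dQ_d/dP)·(P/Q_d) = −772 × (19.7/13001.6) = -1.1697…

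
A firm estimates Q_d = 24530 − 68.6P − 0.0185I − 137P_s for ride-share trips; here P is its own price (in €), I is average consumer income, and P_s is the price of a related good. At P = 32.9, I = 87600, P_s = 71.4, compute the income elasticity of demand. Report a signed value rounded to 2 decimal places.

-0.15

At the given values, Q_d = 24530 − 68.6(32.9) − 0.0185(87600) − 137(71.4) = 10870.66.
∂Q_d/∂I = -0.0185.
E = (-0.0185) × (87600/10870.66) = -0.1490…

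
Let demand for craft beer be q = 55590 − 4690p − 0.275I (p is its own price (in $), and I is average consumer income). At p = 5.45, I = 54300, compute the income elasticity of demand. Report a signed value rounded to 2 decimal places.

-0.99

At the given values, q = 55590 − 4690(5.45) − 0.275(54300) = 15097.
∂q/∂I = -0.275.
E = (-0.275) × (54300/15097) = -0.9891…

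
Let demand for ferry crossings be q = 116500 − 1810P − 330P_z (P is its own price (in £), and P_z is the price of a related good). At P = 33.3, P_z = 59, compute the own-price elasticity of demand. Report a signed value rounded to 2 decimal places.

-1.64

At the given values, q = 116500 − 1810(33.3) − 330(59) = 36757.
∂q/∂P = −1810.
E = (-1810) × (33.3/36757) = -1.6397…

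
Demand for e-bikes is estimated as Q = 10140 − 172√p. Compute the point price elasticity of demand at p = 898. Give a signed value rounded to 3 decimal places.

dQ/dp = −172/(2√p) = -2.86986. At p = 898, Q = 4985.74.
Ed = (dQ/dp)·(p/Q) = (-2.86986) × (898/4985.74) = -0.51690…

-0.517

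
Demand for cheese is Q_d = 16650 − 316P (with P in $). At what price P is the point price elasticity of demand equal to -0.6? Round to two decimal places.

19.76

Ed = −316P/(16650 − 316P). Set this equal to -0.6:
316P = 0.6·(16650 − 316P) ⇒ 316P(1 + 0.6) = 0.6·16650
P = 0.6·16650 / (316·1.6) = 19.7587…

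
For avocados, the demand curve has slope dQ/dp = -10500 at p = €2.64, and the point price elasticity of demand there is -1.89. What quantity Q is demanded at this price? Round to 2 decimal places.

14666.67

Ed = (dQ/dp)·(p/Q) ⇒ Q = (dQ/dp)·p/Ed = (-10500)·2.64/(-1.89) = 14666.6666…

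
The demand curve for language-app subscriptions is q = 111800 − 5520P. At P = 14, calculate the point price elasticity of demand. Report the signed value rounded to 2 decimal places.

dq/dP = −5520. At P = 14, q = 111800 − 5520(14) = 34520.
Ed = (dq/dP)·(P/q) = −5520 × (14/34520) = -2.2387…

-2.24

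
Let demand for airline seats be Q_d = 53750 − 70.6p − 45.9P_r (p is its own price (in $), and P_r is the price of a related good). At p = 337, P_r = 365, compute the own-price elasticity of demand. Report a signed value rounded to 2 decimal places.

At the given values, Q_d = 53750 − 70.6(337) − 45.9(365) = 13204.3.
∂Q_d/∂p = −70.6.
E = (-70.6) × (337/13204.3) = -1.8018…

-1.80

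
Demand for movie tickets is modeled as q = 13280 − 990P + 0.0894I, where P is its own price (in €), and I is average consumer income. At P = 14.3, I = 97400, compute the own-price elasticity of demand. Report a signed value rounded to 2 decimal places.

-1.81

At the given values, q = 13280 − 990(14.3) + 0.0894(97400) = 7830.56.
∂q/∂P = −990.
E = (-990) × (14.3/7830.56) = -1.8079…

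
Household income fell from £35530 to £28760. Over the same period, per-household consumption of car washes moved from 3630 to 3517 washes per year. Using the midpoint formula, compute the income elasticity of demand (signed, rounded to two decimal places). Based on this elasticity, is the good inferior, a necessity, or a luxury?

%ΔQ = (3517 − 3630)/[( 3630 + 3517)/2] = -113/3573.5 = -0.031621…
%ΔIncome = (28760 − 35530)/[( 35530 + 28760)/2] = -6770/32145 = -0.210608…
E_income = (-113/3573.5) / (-6770/32145) = 0.1501…
0 < E_income < 1 ⇒ normal good, necessity.

0.15; necessity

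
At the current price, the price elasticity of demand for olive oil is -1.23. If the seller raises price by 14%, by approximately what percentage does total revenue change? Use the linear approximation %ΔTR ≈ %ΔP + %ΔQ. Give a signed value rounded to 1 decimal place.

%ΔQ ≈ Ed × %ΔP = (-1.23) × (+14%) = -17.2200%
%ΔTR ≈ %ΔP + %ΔQ = (+14%) + (-17.2200%) = -3.2200%

-3.2%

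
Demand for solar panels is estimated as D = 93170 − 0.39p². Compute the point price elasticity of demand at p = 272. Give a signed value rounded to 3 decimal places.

-0.897

dD/dp = −2·0.39·p = -212.16. At p = 272, D = 64316.24.
Ed = (dD/dp)·(p/D) = (-212.16) × (272/64316.24) = -0.89724…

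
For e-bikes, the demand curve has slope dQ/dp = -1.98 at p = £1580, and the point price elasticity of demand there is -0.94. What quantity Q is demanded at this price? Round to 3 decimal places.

Ed = (dQ/dp)·(p/Q) ⇒ Q = (dQ/dp)·p/Ed = (-1.98)·1580/(-0.94) = 3328.08510…

3328.085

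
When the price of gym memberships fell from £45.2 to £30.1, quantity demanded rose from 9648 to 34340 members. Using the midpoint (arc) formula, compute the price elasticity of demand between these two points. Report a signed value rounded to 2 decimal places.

-2.80

%ΔQ = (34340 − 9648) / [(9648 + 34340)/2] = 24692/21994 = 1.122669…
%ΔP = (30.1 − 45.2) / [(45.2 + 30.1)/2] = -15.1/37.65 = -0.401062…
Arc Ed = %ΔQ / %ΔP = (24692/21994) / (-15.1/37.65) = -2.7992…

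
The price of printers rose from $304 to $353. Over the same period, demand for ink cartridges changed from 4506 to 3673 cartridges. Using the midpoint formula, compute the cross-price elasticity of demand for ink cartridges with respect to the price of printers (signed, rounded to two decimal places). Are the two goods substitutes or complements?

%ΔQ_{ink cartridges} = (3673 − 4506)/avg = -833/4089.5 = -0.203692…
%ΔP_{printers} = (353 − 304)/avg = 49/328.5 = 0.149162…
E_cross = (-833/4089.5) / (49/328.5) = -1.3655…
E_cross < 0 ⇒ the goods are complements.

-1.37; complements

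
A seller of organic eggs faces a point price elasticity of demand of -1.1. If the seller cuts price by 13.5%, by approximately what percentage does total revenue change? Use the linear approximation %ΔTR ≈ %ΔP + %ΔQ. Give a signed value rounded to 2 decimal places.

%ΔQ ≈ Ed × %ΔP = (-1.1) × (-13.5%) = +14.8500%
%ΔTR ≈ %ΔP + %ΔQ = (-13.5%) + (+14.8500%) = +1.3500%

+1.35%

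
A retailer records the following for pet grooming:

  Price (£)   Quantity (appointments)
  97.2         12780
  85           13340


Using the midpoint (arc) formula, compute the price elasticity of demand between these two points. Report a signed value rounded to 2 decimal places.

-0.32

%ΔQ = (13340 − 12780) / [(12780 + 13340)/2] = 560/13060 = 0.042879…
%ΔP = (85 − 97.2) / [(97.2 + 85)/2] = -12.2/91.1 = -0.133918…
Arc Ed = %ΔQ / %ΔP = (560/13060) / (-12.2/91.1) = -0.3201…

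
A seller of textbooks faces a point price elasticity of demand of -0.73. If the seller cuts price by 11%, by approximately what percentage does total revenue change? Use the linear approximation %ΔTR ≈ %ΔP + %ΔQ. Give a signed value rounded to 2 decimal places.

-2.97%

%ΔQ ≈ Ed × %ΔP = (-0.73) × (-11%) = +8.0300%
%ΔTR ≈ %ΔP + %ΔQ = (-11%) + (+8.0300%) = -2.9700%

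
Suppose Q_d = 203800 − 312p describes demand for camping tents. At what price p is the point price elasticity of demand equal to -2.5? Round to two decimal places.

466.58

Ed = −312p/(203800 − 312p). Set this equal to -2.5:
312p = 2.5·(203800 − 312p) ⇒ 312p(1 + 2.5) = 2.5·203800
p = 2.5·203800 / (312·3.5) = 466.5750…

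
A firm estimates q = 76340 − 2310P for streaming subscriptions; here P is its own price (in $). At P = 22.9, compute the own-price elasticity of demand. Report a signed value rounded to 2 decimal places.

-2.26

At the given values, q = 76340 − 2310(22.9) = 23441.
∂q/∂P = −2310.
E = (-2310) × (22.9/23441) = -2.2566…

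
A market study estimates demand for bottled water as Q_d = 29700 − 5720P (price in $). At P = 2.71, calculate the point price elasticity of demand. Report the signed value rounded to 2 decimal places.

-1.09

dQ_d/dP = −5720. At P = 2.71, Q_d = 29700 − 5720(2.71) = 14198.8.
Ed = (dQ_d/dP)·(P/Q_d) = −5720 × (2.71/14198.8) = -1.0917…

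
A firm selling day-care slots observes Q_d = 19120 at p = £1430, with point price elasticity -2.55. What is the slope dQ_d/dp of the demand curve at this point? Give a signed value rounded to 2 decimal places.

Ed = (dQ_d/dp)·(p/Q_d) ⇒ dQ_d/dp = Ed·Q_d/p = (-2.55)·19120/1430 = -34.0951…

-34.10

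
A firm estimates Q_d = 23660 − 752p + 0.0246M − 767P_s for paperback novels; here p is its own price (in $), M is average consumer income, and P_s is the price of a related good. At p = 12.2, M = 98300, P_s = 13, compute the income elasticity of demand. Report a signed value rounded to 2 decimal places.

0.35

At the given values, Q_d = 23660 − 752(12.2) + 0.0246(98300) − 767(13) = 6932.78.
∂Q_d/∂M = 0.0246.
E = (0.0246) × (98300/6932.78) = 0.3488…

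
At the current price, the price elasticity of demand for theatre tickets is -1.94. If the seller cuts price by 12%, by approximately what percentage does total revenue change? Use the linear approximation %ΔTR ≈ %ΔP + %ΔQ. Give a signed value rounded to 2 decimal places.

+11.28%

%ΔQ ≈ Ed × %ΔP = (-1.94) × (-12%) = +23.2800%
%ΔTR ≈ %ΔP + %ΔQ = (-12%) + (+23.2800%) = +11.2800%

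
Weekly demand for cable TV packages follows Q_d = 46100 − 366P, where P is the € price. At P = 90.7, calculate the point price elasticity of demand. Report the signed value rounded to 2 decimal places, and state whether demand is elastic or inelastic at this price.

dQ_d/dP = −366. At P = 90.7, Q_d = 46100 − 366(90.7) = 12903.8.
Ed = (dQ_d/dP)·(P/Q_d) = −366 × (90.7/12903.8) = -2.5725…
|Ed| = 2.57 > 1, so demand is elastic.

-2.57; elastic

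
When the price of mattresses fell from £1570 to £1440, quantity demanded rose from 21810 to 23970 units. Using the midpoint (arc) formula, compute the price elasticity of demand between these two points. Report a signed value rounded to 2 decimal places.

-1.09

%ΔQ = (23970 − 21810) / [(21810 + 23970)/2] = 2160/22890 = 0.094364…
%ΔP = (1440 − 1570) / [(1570 + 1440)/2] = -130/1505 = -0.086378…
Arc Ed = %ΔQ / %ΔP = (2160/22890) / (-130/1505) = -1.0924…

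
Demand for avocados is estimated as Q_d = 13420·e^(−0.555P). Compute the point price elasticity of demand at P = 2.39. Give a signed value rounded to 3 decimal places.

-1.326

dQ_d/dP = −0.555·Q_d = -1976.86. At P = 2.39, Q_d = 3561.91.
Ed = (dQ_d/dP)·(P/Q_d) = (-1976.86) × (2.39/3561.91) = -1.32645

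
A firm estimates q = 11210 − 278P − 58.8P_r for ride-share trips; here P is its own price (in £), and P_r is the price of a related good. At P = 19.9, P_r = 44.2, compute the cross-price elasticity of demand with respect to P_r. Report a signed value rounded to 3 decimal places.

At the given values, q = 11210 − 278(19.9) − 58.8(44.2) = 3078.84.
∂q/∂P_r = -58.8.
E = (-58.8) × (44.2/3078.84) = -0.84413…

-0.844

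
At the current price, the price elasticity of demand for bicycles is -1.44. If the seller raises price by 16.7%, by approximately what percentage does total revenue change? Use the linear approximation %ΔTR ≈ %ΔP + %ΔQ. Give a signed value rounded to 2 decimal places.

%ΔQ ≈ Ed × %ΔP = (-1.44) × (+16.7%) = -24.0480%
%ΔTR ≈ %ΔP + %ΔQ = (+16.7%) + (-24.0480%) = -7.3480%

-7.35%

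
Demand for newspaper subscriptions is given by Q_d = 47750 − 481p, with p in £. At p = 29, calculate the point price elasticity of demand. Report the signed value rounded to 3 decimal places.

dQ_d/dp = −481. At p = 29, Q_d = 47750 − 481(29) = 33801.
Ed = (dQ_d/dp)·(p/Q_d) = −481 × (29/33801) = -0.41268…

-0.413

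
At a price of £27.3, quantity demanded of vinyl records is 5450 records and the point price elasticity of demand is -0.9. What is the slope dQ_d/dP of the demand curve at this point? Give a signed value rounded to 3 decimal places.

Ed = (dQ_d/dP)·(P/Q_d) ⇒ dQ_d/dP = Ed·Q_d/P = (-0.9)·5450/27.3 = -179.67032…

-179.670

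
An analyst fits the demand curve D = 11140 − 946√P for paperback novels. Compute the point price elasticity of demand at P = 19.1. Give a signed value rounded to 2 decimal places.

-0.30

dD/dP = −946/(2√P) = -108.229. At P = 19.1, D = 7005.64.
Ed = (dD/dP)·(P/D) = (-108.229) × (19.1/7005.64) = -0.2950…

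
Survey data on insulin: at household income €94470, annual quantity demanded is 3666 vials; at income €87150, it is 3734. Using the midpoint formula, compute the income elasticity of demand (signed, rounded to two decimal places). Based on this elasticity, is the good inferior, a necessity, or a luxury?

-0.23; inferior

%ΔQ = (3734 − 3666)/[( 3666 + 3734)/2] = 68/3700 = 0.018378…
%ΔIncome = (87150 − 94470)/[( 94470 + 87150)/2] = -7320/90810 = -0.080607…
E_income = (68/3700) / (-7320/90810) = -0.2279…
E_income < 0 ⇒ inferior good.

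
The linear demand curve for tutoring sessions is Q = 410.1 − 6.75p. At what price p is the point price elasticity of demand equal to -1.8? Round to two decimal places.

Ed = −6.75p/(410.1 − 6.75p). Set this equal to -1.8:
6.75p = 1.8·(410.1 − 6.75p) ⇒ 6.75p(1 + 1.8) = 1.8·410.1
p = 1.8·410.1 / (6.75·2.8) = 39.0571…

39.06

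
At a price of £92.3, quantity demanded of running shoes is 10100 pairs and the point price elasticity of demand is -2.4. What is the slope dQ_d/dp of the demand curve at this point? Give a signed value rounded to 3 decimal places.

-262.622

Ed = (dQ_d/dp)·(p/Q_d) ⇒ dQ_d/dp = Ed·Q_d/p = (-2.4)·10100/92.3 = -262.62188…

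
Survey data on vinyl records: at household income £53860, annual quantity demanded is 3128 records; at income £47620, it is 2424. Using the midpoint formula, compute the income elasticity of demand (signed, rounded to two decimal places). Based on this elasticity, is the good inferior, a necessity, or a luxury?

2.06; luxury

%ΔQ = (2424 − 3128)/[( 3128 + 2424)/2] = -704/2776 = -0.253602…
%ΔIncome = (47620 − 53860)/[( 53860 + 47620)/2] = -6240/50740 = -0.122979…
E_income = (-704/2776) / (-6240/50740) = 2.0621…
E_income > 1 ⇒ normal good, luxury.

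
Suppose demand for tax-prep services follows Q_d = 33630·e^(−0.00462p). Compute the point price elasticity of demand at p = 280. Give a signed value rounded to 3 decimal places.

dQ_d/dp = −0.00462·Q_d = -42.6153. At p = 280, Q_d = 9224.09.
Ed = (dQ_d/dp)·(p/Q_d) = (-42.6153) × (280/9224.09) = -1.2936

-1.294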